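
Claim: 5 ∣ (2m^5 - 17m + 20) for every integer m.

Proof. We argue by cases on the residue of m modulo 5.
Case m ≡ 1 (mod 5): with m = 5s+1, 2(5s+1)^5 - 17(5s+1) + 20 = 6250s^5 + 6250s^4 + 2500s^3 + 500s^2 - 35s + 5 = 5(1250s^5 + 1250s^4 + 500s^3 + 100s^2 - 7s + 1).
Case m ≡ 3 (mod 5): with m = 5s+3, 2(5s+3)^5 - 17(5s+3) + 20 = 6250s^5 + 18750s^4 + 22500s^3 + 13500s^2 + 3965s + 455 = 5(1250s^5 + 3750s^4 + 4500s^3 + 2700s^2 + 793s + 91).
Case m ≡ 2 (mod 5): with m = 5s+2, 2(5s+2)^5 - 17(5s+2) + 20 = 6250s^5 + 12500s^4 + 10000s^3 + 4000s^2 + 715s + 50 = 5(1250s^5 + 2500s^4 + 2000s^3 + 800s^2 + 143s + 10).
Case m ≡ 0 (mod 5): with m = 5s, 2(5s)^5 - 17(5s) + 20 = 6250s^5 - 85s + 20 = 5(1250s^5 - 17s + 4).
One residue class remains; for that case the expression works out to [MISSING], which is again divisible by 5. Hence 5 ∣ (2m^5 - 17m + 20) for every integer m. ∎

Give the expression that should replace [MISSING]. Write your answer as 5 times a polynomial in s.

5(1250s^5 + 5000s^4 + 8000s^3 + 6400s^2 + 2543s + 400)

Only m ≡ 4 (mod 5) is unaccounted for. Put m = 5s+4:
2(5s+4)^5 - 17(5s+4) + 20 expands to 6250s^5 + 25000s^4 + 40000s^3 + 32000s^2 + 12715s + 2000,
and factoring out 5 leaves 5(1250s^5 + 5000s^4 + 8000s^3 + 6400s^2 + 2543s + 400).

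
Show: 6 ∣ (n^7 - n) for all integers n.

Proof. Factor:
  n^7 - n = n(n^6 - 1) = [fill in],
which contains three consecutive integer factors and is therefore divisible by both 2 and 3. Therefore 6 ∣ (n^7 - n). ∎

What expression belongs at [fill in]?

n^6 - 1 = (n^2 - 1)(n^4 + n^2 + 1), and n^2 - 1 = (n-1)(n+1).
So n(n^6 - 1) = (n - 1)n(n + 1)(n^4 + n^2 + 1).

(n - 1)n(n + 1)(n^4 + n^2 + 1)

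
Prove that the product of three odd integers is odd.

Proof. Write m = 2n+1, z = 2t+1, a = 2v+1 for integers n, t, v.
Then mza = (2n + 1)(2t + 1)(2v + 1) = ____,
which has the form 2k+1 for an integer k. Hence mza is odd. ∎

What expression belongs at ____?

2(4ntv + 2nt + 2nv + n + 2tv + t + v) + 1

Expanding: (2n + 1)(2t + 1)(2v + 1) = 8ntv + 4nt + 4nv + 2n + 4tv + 2t + 2v + 1.
Every term except the constant is even, so this is 2(4ntv + 2nt + 2nv + n + 2tv + t + v) + 1,
and 4ntv + 2nt + 2nv + n + 2tv + t + v ∈ ℤ gives the required form.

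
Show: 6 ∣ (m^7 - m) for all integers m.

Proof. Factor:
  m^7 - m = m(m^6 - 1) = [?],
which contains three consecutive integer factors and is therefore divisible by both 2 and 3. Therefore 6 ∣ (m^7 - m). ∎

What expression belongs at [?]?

(m - 1)m(m + 1)(m^4 + m^2 + 1)

m^6 - 1 = (m^2 - 1)(m^4 + m^2 + 1), and m^2 - 1 = (m-1)(m+1).
So m(m^6 - 1) = (m - 1)m(m + 1)(m^4 + m^2 + 1).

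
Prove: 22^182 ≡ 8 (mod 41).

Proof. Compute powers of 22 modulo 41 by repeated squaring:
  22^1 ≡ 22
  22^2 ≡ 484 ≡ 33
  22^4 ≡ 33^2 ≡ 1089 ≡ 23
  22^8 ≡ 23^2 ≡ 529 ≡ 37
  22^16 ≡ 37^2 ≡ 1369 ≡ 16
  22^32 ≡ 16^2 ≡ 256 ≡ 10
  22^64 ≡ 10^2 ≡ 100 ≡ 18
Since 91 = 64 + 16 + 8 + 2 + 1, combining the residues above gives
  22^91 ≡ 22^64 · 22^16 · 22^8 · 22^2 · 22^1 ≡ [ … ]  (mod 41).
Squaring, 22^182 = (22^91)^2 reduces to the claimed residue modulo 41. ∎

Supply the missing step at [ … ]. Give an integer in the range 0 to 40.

Multiply the listed residues: 18 · 16 · 37 · 33 · 22 = 288 → 10656 → 351648 → 7736256.
Reducing modulo 41: 7736256 = 188689·41 + 7, so 22^91 ≡ 7.

7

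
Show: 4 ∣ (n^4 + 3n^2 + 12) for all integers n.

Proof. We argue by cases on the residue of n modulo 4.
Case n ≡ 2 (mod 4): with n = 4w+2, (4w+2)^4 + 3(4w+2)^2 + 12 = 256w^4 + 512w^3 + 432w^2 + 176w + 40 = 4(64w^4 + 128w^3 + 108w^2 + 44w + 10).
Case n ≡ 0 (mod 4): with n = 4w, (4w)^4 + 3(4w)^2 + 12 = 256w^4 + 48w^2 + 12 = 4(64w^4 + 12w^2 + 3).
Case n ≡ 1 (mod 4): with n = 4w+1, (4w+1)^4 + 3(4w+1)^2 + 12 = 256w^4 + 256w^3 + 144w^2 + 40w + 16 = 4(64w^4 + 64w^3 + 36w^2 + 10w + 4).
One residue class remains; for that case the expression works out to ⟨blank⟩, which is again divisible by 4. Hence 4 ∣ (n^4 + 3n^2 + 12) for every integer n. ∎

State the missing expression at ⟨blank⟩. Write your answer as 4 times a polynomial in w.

Only n ≡ 3 (mod 4) is unaccounted for. Put n = 4w+3:
(4w+3)^4 + 3(4w+3)^2 + 12 expands to 256w^4 + 768w^3 + 912w^2 + 504w + 120,
and factoring out 4 leaves 4(64w^4 + 192w^3 + 228w^2 + 126w + 30).

4(64w^4 + 192w^3 + 228w^2 + 126w + 30)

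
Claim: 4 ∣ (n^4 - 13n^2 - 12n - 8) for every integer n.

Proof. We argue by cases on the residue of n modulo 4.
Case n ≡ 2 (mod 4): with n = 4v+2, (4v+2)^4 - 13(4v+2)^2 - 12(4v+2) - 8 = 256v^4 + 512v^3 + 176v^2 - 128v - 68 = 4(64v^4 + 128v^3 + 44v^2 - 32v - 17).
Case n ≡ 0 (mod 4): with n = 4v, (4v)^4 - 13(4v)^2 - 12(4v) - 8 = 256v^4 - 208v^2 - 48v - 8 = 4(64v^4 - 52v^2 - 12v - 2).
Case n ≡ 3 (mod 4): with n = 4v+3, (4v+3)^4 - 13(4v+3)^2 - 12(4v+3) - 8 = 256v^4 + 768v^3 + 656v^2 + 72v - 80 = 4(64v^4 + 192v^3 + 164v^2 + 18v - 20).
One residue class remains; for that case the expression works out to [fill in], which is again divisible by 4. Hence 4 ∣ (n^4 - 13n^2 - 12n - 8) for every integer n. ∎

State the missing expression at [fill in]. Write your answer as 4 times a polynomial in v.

4(64v^4 + 64v^3 - 28v^2 - 34v - 8)

The residues treated are {2, 0, 3}, so the missing case is n ≡ 1 (mod 4); write n = 4v+1.
Then (4v+1)^4 - 13(4v+1)^2 - 12(4v+1) - 8 = 256v^4 + 256v^3 - 112v^2 - 136v - 32 = 4(64v^4 + 64v^3 - 28v^2 - 34v - 8).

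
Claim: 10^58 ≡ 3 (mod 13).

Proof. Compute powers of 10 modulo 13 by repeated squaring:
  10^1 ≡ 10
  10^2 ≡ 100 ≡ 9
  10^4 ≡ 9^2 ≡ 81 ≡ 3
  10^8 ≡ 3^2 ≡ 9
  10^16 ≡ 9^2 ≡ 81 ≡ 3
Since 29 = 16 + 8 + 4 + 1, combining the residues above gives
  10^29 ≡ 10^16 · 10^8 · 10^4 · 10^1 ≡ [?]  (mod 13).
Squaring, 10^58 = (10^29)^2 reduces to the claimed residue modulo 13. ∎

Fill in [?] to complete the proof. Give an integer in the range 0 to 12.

Multiply the listed residues: 3 · 9 · 3 · 10 = 27 → 81 → 810.
Reducing modulo 13: 810 = 62·13 + 4, so 10^29 ≡ 4.

4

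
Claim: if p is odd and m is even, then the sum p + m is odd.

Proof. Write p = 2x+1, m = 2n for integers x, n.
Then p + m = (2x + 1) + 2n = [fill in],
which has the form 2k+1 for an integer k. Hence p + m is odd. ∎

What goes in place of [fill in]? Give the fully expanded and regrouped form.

(2x + 1) + 2n = 2n + 2x + 1
= 2(n + x) + 1.
Since n + x is an integer, the sum is of the form 2k+1 for an integer k.

2(n + x) + 1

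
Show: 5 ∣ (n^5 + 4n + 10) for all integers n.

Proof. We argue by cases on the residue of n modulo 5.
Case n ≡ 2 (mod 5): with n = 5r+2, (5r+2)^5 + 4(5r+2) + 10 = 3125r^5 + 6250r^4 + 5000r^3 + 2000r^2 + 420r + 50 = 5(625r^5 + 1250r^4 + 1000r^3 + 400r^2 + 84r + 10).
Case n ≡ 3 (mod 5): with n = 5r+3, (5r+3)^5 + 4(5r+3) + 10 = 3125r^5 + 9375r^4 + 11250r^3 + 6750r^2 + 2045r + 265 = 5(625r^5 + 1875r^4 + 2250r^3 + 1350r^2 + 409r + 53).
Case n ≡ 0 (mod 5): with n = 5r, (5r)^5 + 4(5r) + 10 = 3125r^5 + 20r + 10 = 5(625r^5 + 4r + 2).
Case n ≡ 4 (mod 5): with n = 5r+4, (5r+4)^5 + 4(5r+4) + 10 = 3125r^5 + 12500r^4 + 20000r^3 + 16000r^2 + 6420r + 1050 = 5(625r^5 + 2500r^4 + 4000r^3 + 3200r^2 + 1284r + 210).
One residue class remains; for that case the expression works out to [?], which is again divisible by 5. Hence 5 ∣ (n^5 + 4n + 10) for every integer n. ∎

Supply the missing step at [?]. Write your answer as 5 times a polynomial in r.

5(625r^5 + 625r^4 + 250r^3 + 50r^2 + 9r + 3)

Only n ≡ 1 (mod 5) is unaccounted for. Put n = 5r+1:
(5r+1)^5 + 4(5r+1) + 10 expands to 3125r^5 + 3125r^4 + 1250r^3 + 250r^2 + 45r + 15,
and factoring out 5 leaves 5(625r^5 + 625r^4 + 250r^3 + 50r^2 + 9r + 3).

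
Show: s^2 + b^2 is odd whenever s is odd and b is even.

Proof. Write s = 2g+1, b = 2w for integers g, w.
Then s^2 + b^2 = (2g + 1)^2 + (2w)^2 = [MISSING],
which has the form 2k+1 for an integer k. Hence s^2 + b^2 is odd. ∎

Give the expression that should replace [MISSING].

2(2g^2 + 2g + 2w^2) + 1

Expanding: (2g + 1)^2 + (2w)^2 = 4g^2 + 4g + 4w^2 + 1.
Every term except the constant is even, so this is 2(2g^2 + 2g + 2w^2) + 1,
and 2g^2 + 2g + 2w^2 ∈ ℤ gives the required form.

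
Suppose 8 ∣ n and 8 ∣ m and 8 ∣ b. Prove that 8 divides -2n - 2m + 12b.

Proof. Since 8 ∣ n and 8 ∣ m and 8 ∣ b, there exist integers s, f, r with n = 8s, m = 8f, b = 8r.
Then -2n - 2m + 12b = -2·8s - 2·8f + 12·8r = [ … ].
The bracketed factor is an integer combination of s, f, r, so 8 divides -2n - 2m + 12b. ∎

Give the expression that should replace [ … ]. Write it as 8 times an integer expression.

8(-2f + 12r - 2s)

Pull the common 8 out of every term: -2·8s - 2·8f + 12·8r = 8(-2f + 12r - 2s).
-2f + 12r - 2s is an integer, which exhibits the divisibility.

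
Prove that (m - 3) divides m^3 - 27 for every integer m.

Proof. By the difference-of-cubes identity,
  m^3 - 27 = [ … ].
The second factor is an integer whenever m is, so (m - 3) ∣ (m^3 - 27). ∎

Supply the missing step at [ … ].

a^3 - b^3 = (a - b)(a^2 + ab + b^2). With a = m, b = 3:
m^3 - 27 = (m - 3)(m^2 + 3m + 9).

(m - 3)(m^2 + 3m + 9)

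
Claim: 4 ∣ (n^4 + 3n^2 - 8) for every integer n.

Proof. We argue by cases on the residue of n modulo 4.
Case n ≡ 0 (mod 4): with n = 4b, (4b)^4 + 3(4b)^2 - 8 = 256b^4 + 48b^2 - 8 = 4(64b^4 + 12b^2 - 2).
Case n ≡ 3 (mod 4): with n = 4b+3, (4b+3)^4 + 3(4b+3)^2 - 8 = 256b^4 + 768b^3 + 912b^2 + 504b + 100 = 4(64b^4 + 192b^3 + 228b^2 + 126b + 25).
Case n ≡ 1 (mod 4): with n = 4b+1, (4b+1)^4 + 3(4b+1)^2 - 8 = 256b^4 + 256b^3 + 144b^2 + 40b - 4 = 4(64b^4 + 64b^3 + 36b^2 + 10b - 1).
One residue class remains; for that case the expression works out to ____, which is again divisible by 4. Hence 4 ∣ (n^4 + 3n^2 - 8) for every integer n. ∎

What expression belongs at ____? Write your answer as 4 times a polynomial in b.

The residues treated are {0, 3, 1}, so the missing case is n ≡ 2 (mod 4); write n = 4b+2.
Then (4b+2)^4 + 3(4b+2)^2 - 8 = 256b^4 + 512b^3 + 432b^2 + 176b + 20 = 4(64b^4 + 128b^3 + 108b^2 + 44b + 5).

4(64b^4 + 128b^3 + 108b^2 + 44b + 5)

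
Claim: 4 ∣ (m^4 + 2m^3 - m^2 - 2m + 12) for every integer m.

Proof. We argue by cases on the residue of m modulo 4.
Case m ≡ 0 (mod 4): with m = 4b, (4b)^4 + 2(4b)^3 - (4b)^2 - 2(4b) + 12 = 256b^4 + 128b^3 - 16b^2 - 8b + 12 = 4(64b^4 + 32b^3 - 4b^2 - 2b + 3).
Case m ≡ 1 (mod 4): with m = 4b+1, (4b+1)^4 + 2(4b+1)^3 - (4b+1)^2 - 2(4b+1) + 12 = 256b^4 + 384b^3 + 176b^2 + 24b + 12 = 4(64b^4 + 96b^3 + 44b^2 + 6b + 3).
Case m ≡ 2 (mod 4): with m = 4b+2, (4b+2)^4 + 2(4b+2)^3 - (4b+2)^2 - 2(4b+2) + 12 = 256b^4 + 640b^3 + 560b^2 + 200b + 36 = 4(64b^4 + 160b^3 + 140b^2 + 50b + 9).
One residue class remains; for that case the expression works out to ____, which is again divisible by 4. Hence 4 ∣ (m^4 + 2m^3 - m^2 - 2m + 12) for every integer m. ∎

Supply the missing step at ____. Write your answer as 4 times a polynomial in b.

4(64b^4 + 224b^3 + 284b^2 + 154b + 33)

The residues treated are {0, 1, 2}, so the missing case is m ≡ 3 (mod 4); write m = 4b+3.
Then (4b+3)^4 + 2(4b+3)^3 - (4b+3)^2 - 2(4b+3) + 12 = 256b^4 + 896b^3 + 1136b^2 + 616b + 132 = 4(64b^4 + 224b^3 + 284b^2 + 154b + 33).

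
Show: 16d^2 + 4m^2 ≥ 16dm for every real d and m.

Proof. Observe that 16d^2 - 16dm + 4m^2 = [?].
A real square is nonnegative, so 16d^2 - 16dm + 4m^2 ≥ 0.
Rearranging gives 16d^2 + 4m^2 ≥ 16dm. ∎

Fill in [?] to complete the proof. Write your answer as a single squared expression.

(4d - 2m)^2

16d^2 - 16dm + 4m^2 is a perfect-square trinomial: the outer terms are (4d)^2 and (2m)^2, and the cross term is -2·4d·2m.
So 16d^2 - 16dm + 4m^2 = (4d - 2m)^2 ≥ 0.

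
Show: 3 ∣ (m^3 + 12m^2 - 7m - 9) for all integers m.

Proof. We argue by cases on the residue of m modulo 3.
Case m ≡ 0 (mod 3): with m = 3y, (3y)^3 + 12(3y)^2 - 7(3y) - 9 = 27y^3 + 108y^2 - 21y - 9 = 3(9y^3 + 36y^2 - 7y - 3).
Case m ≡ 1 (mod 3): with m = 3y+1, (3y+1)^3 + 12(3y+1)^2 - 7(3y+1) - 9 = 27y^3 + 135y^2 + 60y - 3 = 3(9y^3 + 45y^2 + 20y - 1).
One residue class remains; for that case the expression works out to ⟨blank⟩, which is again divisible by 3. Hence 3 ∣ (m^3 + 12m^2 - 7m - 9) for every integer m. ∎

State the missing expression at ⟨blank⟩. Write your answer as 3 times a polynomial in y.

3(9y^3 + 54y^2 + 53y + 11)

Only m ≡ 2 (mod 3) is unaccounted for. Put m = 3y+2:
(3y+2)^3 + 12(3y+2)^2 - 7(3y+2) - 9 expands to 27y^3 + 162y^2 + 159y + 33,
and factoring out 3 leaves 3(9y^3 + 54y^2 + 53y + 11).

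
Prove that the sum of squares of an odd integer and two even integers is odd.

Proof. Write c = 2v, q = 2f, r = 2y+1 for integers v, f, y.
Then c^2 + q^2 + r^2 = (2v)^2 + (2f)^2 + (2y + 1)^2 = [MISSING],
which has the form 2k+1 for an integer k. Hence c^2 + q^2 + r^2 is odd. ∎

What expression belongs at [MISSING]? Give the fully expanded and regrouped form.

Expanding: (2v)^2 + (2f)^2 + (2y + 1)^2 = 4f^2 + 4v^2 + 4y^2 + 4y + 1.
Every term except the constant is even, so this is 2(2f^2 + 2v^2 + 2y^2 + 2y) + 1,
and 2f^2 + 2v^2 + 2y^2 + 2y ∈ ℤ gives the required form.

2(2f^2 + 2v^2 + 2y^2 + 2y) + 1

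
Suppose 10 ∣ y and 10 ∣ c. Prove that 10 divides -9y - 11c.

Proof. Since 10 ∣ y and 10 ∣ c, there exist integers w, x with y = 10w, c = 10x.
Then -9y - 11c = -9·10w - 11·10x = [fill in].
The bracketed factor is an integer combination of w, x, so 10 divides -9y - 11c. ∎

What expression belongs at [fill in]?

10(-9w - 11x)

Pull the common 10 out of every term: -9·10w - 11·10x = 10(-9w - 11x).
-9w - 11x is an integer, which exhibits the divisibility.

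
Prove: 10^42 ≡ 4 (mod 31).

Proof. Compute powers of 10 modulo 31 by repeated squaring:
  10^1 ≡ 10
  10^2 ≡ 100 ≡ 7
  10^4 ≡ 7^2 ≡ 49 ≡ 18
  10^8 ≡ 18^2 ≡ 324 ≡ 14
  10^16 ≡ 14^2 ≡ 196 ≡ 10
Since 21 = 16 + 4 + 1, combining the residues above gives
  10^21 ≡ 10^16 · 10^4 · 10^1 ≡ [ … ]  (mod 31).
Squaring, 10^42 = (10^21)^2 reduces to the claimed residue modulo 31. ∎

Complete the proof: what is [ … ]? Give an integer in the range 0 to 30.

2

Multiply the listed residues: 10 · 18 · 10 = 180 → 1800.
Reducing modulo 31: 1800 = 58·31 + 2, so 10^21 ≡ 2.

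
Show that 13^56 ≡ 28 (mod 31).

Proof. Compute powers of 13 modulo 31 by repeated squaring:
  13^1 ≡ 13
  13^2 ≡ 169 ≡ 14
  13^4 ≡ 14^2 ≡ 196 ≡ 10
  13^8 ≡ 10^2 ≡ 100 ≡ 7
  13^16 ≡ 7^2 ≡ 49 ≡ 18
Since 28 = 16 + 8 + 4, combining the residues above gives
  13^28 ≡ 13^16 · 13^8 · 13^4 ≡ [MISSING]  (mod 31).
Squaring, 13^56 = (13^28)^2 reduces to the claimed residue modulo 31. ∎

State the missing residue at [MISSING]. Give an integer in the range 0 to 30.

20

13^16 · 13^8 · 13^4 ≡ 18 · 7 · 10 = 1260.
1260 mod 31 = 20, so 13^28 ≡ 20 (mod 31).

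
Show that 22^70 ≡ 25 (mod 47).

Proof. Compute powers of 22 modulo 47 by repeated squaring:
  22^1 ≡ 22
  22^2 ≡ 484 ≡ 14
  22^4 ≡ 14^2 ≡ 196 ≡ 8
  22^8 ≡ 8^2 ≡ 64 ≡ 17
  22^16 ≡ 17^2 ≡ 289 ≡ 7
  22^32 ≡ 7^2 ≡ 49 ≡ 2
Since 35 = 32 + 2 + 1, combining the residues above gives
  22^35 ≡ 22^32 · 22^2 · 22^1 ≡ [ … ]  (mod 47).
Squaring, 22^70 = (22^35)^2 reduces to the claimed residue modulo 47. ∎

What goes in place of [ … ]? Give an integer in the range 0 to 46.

5

22^32 · 22^2 · 22^1 ≡ 2 · 14 · 22 = 616.
616 mod 47 = 5, so 22^35 ≡ 5 (mod 47).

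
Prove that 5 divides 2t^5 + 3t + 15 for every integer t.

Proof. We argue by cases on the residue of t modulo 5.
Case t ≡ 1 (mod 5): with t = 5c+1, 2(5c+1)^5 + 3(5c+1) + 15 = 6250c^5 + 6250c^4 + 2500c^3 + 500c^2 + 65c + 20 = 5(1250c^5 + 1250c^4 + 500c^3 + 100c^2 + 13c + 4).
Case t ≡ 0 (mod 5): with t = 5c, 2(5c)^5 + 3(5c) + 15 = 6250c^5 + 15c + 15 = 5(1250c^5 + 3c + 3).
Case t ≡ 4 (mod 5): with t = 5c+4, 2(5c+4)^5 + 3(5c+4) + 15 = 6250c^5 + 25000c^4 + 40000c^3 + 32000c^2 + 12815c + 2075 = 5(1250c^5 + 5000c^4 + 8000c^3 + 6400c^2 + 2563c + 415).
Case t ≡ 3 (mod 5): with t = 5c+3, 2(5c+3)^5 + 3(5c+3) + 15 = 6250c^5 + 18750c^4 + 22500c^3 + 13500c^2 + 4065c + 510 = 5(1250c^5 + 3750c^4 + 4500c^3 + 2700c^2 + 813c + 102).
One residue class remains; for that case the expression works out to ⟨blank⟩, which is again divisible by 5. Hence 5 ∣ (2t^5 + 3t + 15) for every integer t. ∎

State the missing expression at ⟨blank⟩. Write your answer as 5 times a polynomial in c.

Only t ≡ 2 (mod 5) is unaccounted for. Put t = 5c+2:
2(5c+2)^5 + 3(5c+2) + 15 expands to 6250c^5 + 12500c^4 + 10000c^3 + 4000c^2 + 815c + 85,
and factoring out 5 leaves 5(1250c^5 + 2500c^4 + 2000c^3 + 800c^2 + 163c + 17).

5(1250c^5 + 2500c^4 + 2000c^3 + 800c^2 + 163c + 17)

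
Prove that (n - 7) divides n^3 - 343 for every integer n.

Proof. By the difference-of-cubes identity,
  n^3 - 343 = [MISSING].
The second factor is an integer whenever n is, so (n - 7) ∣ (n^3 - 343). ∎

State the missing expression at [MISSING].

(n - 7)(n^2 + 7n + 49)

Polynomial division of n^3 - 343 by n - 7 leaves remainder 0 and quotient n^2 + 7n + 49.
Hence n^3 - 343 = (n - 7)(n^2 + 7n + 49).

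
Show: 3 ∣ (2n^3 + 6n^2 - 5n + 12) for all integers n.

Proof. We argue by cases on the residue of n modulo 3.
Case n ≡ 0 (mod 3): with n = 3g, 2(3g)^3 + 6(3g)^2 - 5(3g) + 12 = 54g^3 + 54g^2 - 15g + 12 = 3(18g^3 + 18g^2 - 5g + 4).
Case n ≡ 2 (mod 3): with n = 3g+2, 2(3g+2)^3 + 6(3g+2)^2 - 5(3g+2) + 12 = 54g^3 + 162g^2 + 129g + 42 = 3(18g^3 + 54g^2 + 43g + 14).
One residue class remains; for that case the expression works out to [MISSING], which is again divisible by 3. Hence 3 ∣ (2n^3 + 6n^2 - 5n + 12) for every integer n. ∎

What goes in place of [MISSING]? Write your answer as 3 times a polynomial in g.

Only n ≡ 1 (mod 3) is unaccounted for. Put n = 3g+1:
2(3g+1)^3 + 6(3g+1)^2 - 5(3g+1) + 12 expands to 54g^3 + 108g^2 + 39g + 15,
and factoring out 3 leaves 3(18g^3 + 36g^2 + 13g + 5).

3(18g^3 + 36g^2 + 13g + 5)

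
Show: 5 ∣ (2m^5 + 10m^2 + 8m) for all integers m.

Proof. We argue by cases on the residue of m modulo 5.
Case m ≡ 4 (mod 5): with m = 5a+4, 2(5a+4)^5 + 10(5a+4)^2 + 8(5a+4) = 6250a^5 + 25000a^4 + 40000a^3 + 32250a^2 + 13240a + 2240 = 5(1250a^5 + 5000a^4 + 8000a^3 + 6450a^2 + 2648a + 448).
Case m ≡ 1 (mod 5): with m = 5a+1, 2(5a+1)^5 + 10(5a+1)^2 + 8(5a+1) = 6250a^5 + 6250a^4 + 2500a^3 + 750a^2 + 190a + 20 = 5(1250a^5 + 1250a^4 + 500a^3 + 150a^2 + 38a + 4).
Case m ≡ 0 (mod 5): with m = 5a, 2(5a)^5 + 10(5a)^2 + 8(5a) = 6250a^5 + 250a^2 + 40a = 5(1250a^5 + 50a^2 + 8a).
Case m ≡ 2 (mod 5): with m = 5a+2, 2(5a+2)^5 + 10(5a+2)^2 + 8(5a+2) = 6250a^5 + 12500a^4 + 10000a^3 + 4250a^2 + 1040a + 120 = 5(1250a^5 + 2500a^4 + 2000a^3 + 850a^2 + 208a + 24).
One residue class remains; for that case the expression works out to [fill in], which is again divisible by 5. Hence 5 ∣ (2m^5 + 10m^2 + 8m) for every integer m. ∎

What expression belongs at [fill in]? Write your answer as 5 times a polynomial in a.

5(1250a^5 + 3750a^4 + 4500a^3 + 2750a^2 + 878a + 120)

The residues treated are {4, 1, 0, 2}, so the missing case is m ≡ 3 (mod 5); write m = 5a+3.
Then 2(5a+3)^5 + 10(5a+3)^2 + 8(5a+3) = 6250a^5 + 18750a^4 + 22500a^3 + 13750a^2 + 4390a + 600 = 5(1250a^5 + 3750a^4 + 4500a^3 + 2750a^2 + 878a + 120).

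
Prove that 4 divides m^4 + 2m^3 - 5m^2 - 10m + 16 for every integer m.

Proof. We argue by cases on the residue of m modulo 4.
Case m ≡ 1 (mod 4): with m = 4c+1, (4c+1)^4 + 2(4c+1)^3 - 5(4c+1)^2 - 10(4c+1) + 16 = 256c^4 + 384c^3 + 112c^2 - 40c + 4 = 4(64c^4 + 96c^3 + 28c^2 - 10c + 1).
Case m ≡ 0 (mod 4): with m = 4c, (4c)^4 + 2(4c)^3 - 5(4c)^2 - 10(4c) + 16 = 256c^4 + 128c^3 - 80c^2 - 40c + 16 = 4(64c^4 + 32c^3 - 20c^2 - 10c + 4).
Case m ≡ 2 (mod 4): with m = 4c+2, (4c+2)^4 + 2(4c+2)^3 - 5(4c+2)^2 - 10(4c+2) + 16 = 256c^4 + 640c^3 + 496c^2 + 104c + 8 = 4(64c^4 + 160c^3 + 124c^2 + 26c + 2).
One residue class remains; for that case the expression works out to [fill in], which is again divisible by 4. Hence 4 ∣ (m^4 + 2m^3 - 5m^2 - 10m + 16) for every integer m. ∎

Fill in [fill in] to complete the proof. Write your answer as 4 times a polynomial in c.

Only m ≡ 3 (mod 4) is unaccounted for. Put m = 4c+3:
(4c+3)^4 + 2(4c+3)^3 - 5(4c+3)^2 - 10(4c+3) + 16 expands to 256c^4 + 896c^3 + 1072c^2 + 488c + 76,
and factoring out 4 leaves 4(64c^4 + 224c^3 + 268c^2 + 122c + 19).

4(64c^4 + 224c^3 + 268c^2 + 122c + 19)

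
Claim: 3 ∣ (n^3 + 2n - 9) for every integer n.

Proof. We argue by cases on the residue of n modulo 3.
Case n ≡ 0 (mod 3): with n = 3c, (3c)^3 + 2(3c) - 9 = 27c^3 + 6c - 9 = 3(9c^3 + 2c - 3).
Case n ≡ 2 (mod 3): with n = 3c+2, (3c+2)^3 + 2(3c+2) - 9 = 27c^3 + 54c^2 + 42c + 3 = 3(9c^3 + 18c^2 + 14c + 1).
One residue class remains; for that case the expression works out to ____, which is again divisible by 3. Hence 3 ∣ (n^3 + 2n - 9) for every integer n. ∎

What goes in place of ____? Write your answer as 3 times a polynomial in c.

Only n ≡ 1 (mod 3) is unaccounted for. Put n = 3c+1:
(3c+1)^3 + 2(3c+1) - 9 expands to 27c^3 + 27c^2 + 15c - 6,
and factoring out 3 leaves 3(9c^3 + 9c^2 + 5c - 2).

3(9c^3 + 9c^2 + 5c - 2)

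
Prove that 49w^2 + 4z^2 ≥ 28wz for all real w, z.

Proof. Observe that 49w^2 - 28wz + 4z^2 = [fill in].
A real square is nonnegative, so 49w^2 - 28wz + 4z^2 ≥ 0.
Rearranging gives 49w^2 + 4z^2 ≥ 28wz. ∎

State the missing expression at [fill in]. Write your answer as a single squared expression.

49w^2 - 28wz + 4z^2 is a perfect-square trinomial: the outer terms are (7w)^2 and (2z)^2, and the cross term is -2·7w·2z.
So 49w^2 - 28wz + 4z^2 = (7w - 2z)^2 ≥ 0.

(7w - 2z)^2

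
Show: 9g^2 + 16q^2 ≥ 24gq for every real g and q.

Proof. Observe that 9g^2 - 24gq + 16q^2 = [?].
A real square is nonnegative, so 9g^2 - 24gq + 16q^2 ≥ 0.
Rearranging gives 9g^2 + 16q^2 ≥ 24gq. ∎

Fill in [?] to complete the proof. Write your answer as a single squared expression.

(3g - 4q)^2

The leading and trailing coefficients are 3^2 and 4^2, and 24 = 2·3·4, so the trinomial is (3g - 4q)^2.
Hence 9g^2 - 24gq + 16q^2 ≥ 0.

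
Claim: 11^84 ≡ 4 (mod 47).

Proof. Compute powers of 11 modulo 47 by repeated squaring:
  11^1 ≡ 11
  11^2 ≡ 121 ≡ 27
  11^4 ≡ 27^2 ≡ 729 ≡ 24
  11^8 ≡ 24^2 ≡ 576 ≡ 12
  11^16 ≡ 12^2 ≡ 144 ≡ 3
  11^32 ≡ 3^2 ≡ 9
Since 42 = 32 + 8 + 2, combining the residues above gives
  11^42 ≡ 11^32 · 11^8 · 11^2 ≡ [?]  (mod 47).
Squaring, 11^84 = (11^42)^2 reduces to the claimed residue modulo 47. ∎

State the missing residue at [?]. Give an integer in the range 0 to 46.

2

Multiply the listed residues: 9 · 12 · 27 = 108 → 2916.
Reducing modulo 47: 2916 = 62·47 + 2, so 11^42 ≡ 2.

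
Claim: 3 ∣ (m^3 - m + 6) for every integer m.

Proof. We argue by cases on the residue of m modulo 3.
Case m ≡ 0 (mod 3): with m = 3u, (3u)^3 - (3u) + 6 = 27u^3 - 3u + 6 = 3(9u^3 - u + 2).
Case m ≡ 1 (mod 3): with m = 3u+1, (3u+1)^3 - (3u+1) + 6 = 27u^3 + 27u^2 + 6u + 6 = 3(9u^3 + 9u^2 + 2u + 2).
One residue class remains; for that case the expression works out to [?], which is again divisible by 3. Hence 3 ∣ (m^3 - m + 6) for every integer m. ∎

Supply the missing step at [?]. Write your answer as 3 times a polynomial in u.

3(9u^3 + 18u^2 + 11u + 4)

Only m ≡ 2 (mod 3) is unaccounted for. Put m = 3u+2:
(3u+2)^3 - (3u+2) + 6 expands to 27u^3 + 54u^2 + 33u + 12,
and factoring out 3 leaves 3(9u^3 + 18u^2 + 11u + 4).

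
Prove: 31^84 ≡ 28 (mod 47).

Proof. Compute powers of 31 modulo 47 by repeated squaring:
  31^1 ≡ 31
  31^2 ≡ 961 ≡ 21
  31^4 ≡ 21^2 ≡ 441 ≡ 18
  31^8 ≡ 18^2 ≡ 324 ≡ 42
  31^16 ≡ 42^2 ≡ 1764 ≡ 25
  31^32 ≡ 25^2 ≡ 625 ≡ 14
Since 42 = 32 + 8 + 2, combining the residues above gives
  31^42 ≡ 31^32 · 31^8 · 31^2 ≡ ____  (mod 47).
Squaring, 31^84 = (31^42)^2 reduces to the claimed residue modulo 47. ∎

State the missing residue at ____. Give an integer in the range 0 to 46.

31^32 · 31^8 · 31^2 ≡ 14 · 42 · 21 = 12348.
12348 mod 47 = 34, so 31^42 ≡ 34 (mod 47).

34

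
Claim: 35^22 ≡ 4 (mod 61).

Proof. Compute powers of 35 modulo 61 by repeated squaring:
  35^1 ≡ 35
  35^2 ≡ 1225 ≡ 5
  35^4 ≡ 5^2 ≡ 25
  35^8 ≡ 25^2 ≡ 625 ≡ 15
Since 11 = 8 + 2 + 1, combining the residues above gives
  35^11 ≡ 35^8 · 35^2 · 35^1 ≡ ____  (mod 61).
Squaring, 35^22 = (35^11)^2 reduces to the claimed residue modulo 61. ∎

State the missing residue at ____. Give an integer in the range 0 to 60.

35^8 · 35^2 · 35^1 ≡ 15 · 5 · 35 = 2625.
2625 mod 61 = 2, so 35^11 ≡ 2 (mod 61).

2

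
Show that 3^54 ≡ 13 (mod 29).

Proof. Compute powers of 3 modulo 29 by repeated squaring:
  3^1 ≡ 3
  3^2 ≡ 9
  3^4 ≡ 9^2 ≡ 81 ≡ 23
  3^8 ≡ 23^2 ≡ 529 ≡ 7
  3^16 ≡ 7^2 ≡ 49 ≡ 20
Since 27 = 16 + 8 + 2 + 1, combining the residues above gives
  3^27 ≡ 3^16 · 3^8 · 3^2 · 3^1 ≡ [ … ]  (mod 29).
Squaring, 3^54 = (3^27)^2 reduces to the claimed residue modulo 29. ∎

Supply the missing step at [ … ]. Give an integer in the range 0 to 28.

10

3^16 · 3^8 · 3^2 · 3^1 ≡ 20 · 7 · 9 · 3 = 3780.
3780 mod 29 = 10, so 3^27 ≡ 10 (mod 29).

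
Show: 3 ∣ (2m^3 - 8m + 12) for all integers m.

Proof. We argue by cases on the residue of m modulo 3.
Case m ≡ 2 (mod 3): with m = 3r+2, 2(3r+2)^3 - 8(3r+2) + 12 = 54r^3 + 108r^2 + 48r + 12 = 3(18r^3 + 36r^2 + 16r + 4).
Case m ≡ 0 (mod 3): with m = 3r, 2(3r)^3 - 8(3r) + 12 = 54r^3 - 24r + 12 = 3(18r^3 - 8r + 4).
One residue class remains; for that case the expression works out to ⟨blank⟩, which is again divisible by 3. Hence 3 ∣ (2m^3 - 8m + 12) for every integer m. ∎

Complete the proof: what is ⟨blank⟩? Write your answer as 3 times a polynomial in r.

3(18r^3 + 18r^2 - 2r + 2)

Only m ≡ 1 (mod 3) is unaccounted for. Put m = 3r+1:
2(3r+1)^3 - 8(3r+1) + 12 expands to 54r^3 + 54r^2 - 6r + 6,
and factoring out 3 leaves 3(18r^3 + 18r^2 - 2r + 2).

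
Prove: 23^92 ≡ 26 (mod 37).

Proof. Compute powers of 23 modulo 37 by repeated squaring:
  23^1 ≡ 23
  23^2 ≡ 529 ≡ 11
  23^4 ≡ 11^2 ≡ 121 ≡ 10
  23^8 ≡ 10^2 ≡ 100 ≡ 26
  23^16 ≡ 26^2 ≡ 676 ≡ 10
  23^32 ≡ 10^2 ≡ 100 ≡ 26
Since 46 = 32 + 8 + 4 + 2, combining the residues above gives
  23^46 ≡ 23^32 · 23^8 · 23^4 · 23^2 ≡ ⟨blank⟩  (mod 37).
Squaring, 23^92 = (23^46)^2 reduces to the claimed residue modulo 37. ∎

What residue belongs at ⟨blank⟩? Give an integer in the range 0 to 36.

27

23^32 · 23^8 · 23^4 · 23^2 ≡ 26 · 26 · 10 · 11 = 74360.
74360 mod 37 = 27, so 23^46 ≡ 27 (mod 37).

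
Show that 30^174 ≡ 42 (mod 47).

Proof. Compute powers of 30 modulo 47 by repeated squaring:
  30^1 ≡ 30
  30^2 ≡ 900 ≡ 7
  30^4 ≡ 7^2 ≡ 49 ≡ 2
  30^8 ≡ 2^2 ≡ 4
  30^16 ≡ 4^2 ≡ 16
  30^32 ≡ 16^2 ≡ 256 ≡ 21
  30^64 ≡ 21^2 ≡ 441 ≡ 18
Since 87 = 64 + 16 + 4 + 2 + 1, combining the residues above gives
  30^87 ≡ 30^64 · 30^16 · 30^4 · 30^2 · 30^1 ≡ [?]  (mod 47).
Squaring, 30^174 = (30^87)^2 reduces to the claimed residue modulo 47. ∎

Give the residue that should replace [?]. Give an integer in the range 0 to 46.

30^64 · 30^16 · 30^4 · 30^2 · 30^1 ≡ 18 · 16 · 2 · 7 · 30 = 120960.
120960 mod 47 = 29, so 30^87 ≡ 29 (mod 47).

29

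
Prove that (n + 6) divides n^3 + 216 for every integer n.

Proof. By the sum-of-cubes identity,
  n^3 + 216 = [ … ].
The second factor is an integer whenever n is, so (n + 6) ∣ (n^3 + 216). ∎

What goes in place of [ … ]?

Polynomial division of n^3 + 216 by n + 6 leaves remainder 0 and quotient n^2 - 6n + 36.
Hence n^3 + 216 = (n + 6)(n^2 - 6n + 36).

(n + 6)(n^2 - 6n + 36)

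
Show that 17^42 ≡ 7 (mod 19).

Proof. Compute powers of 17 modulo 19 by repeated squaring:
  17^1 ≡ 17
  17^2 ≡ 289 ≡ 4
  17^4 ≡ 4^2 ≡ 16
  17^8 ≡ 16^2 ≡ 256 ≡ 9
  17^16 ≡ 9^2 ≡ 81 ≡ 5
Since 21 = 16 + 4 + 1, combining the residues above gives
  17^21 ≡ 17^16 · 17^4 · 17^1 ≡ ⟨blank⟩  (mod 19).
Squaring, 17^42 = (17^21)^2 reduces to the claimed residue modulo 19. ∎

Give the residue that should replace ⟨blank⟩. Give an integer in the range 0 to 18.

Multiply the listed residues: 5 · 16 · 17 = 80 → 1360.
Reducing modulo 19: 1360 = 71·19 + 11, so 17^21 ≡ 11.

11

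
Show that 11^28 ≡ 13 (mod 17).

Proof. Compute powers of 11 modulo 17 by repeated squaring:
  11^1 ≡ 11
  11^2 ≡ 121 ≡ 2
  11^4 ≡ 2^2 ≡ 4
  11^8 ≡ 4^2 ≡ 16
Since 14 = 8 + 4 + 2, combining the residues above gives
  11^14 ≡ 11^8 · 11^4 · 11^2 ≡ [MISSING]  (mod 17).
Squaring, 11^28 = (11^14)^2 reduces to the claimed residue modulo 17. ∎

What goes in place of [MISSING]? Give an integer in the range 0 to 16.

9

11^8 · 11^4 · 11^2 ≡ 16 · 4 · 2 = 128.
128 mod 17 = 9, so 11^14 ≡ 9 (mod 17).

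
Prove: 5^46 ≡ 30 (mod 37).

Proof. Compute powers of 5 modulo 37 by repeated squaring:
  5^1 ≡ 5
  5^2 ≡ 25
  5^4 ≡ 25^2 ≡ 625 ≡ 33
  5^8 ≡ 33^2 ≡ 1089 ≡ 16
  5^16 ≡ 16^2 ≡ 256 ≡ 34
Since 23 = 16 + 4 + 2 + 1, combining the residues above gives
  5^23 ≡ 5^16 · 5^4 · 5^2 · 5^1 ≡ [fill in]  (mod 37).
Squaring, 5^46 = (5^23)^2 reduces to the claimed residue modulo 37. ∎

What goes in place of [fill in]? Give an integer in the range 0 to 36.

20

5^16 · 5^4 · 5^2 · 5^1 ≡ 34 · 33 · 25 · 5 = 140250.
140250 mod 37 = 20, so 5^23 ≡ 20 (mod 37).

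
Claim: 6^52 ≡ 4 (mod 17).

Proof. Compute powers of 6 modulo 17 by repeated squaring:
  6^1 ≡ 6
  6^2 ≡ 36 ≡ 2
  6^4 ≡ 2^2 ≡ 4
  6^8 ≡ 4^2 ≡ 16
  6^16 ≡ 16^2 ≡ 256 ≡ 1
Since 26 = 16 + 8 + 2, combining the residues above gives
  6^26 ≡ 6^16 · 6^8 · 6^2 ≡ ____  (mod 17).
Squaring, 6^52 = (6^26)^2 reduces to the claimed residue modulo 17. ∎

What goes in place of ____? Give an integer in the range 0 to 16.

15

6^16 · 6^8 · 6^2 ≡ 1 · 16 · 2 = 32.
32 mod 17 = 15, so 6^26 ≡ 15 (mod 17).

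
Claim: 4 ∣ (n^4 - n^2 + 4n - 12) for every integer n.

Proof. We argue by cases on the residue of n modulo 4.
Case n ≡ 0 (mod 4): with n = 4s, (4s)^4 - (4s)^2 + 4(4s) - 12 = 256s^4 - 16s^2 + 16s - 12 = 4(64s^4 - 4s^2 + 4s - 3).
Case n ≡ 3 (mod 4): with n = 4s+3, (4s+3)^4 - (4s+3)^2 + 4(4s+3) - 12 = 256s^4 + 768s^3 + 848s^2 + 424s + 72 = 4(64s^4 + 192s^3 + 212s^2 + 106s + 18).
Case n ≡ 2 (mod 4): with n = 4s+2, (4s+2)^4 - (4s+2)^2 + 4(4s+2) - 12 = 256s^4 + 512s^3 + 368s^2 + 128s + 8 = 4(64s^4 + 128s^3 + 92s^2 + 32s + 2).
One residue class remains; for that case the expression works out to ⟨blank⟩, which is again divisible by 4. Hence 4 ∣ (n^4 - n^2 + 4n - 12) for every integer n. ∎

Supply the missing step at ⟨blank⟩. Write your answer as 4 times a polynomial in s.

4(64s^4 + 64s^3 + 20s^2 + 6s - 2)

The residues treated are {0, 3, 2}, so the missing case is n ≡ 1 (mod 4); write n = 4s+1.
Then (4s+1)^4 - (4s+1)^2 + 4(4s+1) - 12 = 256s^4 + 256s^3 + 80s^2 + 24s - 8 = 4(64s^4 + 64s^3 + 20s^2 + 6s - 2).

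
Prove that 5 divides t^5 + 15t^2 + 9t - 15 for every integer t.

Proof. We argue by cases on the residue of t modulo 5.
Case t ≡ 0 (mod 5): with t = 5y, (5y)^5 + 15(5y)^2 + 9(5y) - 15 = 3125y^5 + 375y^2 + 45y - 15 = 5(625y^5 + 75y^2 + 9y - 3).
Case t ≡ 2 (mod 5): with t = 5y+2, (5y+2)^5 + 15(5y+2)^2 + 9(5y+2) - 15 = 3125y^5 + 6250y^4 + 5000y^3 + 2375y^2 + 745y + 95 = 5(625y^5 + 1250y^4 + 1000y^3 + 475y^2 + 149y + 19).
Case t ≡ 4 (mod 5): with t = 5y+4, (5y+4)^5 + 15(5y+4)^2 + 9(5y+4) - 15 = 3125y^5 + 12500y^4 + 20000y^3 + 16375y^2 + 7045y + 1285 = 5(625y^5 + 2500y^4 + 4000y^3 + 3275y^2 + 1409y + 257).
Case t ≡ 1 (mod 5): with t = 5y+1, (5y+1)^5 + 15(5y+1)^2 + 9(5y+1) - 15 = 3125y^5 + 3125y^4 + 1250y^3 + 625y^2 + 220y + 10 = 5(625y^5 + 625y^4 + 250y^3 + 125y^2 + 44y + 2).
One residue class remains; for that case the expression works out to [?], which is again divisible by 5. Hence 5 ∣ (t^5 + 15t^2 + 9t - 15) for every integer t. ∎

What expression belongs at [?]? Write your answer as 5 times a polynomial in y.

5(625y^5 + 1875y^4 + 2250y^3 + 1425y^2 + 504y + 78)

The residues treated are {0, 2, 4, 1}, so the missing case is t ≡ 3 (mod 5); write t = 5y+3.
Then (5y+3)^5 + 15(5y+3)^2 + 9(5y+3) - 15 = 3125y^5 + 9375y^4 + 11250y^3 + 7125y^2 + 2520y + 390 = 5(625y^5 + 1875y^4 + 2250y^3 + 1425y^2 + 504y + 78).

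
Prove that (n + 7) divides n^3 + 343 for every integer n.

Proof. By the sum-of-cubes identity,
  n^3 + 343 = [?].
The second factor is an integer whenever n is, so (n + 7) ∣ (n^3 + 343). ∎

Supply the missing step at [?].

a^3 + b^3 = (a + b)(a^2 - ab + b^2). With a = n, b = 7:
n^3 + 343 = (n + 7)(n^2 - 7n + 49).

(n + 7)(n^2 - 7n + 49)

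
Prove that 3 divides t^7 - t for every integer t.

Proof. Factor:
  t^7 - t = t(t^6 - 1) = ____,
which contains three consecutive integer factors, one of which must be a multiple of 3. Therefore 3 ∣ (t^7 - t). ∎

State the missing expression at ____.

(t - 1)t(t + 1)(t^4 + t^2 + 1)

t^6 - 1 = (t^2 - 1)(t^4 + t^2 + 1), and t^2 - 1 = (t-1)(t+1).
So t(t^6 - 1) = (t - 1)t(t + 1)(t^4 + t^2 + 1).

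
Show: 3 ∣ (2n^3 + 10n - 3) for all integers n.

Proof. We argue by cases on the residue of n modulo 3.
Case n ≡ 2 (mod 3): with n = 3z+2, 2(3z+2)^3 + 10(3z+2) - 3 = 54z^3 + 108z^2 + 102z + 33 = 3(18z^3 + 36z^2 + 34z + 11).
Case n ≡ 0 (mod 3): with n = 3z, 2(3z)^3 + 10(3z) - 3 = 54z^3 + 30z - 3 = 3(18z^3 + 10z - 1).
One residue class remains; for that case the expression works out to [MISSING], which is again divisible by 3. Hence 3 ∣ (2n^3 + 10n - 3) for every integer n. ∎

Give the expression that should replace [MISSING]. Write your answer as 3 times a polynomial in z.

3(18z^3 + 18z^2 + 16z + 3)

Only n ≡ 1 (mod 3) is unaccounted for. Put n = 3z+1:
2(3z+1)^3 + 10(3z+1) - 3 expands to 54z^3 + 54z^2 + 48z + 9,
and factoring out 3 leaves 3(18z^3 + 18z^2 + 16z + 3).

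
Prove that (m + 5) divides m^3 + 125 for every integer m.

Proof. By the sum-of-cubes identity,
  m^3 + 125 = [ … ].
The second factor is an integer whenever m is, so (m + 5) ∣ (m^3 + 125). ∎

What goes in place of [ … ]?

(m + 5)(m^2 - 5m + 25)

Polynomial division of m^3 + 125 by m + 5 leaves remainder 0 and quotient m^2 - 5m + 25.
Hence m^3 + 125 = (m + 5)(m^2 - 5m + 25).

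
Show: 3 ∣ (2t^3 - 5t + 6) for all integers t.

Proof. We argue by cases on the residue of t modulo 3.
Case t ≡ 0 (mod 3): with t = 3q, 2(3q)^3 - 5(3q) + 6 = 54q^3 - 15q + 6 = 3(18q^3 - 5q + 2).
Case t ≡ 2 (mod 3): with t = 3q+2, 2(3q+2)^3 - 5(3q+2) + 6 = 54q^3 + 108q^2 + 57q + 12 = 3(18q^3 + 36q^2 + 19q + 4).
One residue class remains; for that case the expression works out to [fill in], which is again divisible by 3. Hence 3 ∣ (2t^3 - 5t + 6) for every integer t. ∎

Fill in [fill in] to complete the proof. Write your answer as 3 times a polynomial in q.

3(18q^3 + 18q^2 + q + 1)

The residues treated are {0, 2}, so the missing case is t ≡ 1 (mod 3); write t = 3q+1.
Then 2(3q+1)^3 - 5(3q+1) + 6 = 54q^3 + 54q^2 + 3q + 3 = 3(18q^3 + 18q^2 + q + 1).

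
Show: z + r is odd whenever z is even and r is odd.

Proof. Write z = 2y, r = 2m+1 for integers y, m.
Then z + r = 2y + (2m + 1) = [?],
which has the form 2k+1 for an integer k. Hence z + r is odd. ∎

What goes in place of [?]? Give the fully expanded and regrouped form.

Expanding: 2y + (2m + 1) = 2m + 2y + 1.
Every term except the constant is even, so this is 2(m + y) + 1,
and m + y ∈ ℤ gives the required form.

2(m + y) + 1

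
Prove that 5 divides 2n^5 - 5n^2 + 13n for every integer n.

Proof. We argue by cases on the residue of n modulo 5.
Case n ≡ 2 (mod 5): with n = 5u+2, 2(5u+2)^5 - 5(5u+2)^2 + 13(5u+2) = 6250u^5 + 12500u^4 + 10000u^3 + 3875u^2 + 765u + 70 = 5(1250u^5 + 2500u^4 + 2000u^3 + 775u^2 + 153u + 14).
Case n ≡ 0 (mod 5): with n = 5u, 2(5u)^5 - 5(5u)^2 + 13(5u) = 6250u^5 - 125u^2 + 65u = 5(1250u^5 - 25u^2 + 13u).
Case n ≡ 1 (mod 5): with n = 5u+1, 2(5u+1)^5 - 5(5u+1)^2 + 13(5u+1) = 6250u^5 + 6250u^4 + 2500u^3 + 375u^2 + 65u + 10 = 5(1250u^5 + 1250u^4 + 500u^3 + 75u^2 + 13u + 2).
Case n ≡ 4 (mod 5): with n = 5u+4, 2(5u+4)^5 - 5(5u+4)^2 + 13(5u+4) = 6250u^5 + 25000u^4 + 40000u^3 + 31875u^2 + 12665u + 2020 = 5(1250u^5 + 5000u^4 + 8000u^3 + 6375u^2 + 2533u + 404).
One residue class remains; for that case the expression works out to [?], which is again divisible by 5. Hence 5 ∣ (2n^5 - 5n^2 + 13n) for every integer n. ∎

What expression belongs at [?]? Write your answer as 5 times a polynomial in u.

The residues treated are {2, 0, 1, 4}, so the missing case is n ≡ 3 (mod 5); write n = 5u+3.
Then 2(5u+3)^5 - 5(5u+3)^2 + 13(5u+3) = 6250u^5 + 18750u^4 + 22500u^3 + 13375u^2 + 3965u + 480 = 5(1250u^5 + 3750u^4 + 4500u^3 + 2675u^2 + 793u + 96).

5(1250u^5 + 3750u^4 + 4500u^3 + 2675u^2 + 793u + 96)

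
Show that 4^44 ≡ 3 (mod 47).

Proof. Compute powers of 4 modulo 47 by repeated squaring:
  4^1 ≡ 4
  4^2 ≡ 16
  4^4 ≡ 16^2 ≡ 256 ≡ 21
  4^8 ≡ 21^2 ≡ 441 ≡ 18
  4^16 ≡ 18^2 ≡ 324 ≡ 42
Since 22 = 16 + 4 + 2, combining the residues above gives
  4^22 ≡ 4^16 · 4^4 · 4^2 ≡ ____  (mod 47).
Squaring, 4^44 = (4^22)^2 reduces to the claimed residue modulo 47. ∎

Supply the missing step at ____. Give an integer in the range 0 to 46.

12

Multiply the listed residues: 42 · 21 · 16 = 882 → 14112.
Reducing modulo 47: 14112 = 300·47 + 12, so 4^22 ≡ 12.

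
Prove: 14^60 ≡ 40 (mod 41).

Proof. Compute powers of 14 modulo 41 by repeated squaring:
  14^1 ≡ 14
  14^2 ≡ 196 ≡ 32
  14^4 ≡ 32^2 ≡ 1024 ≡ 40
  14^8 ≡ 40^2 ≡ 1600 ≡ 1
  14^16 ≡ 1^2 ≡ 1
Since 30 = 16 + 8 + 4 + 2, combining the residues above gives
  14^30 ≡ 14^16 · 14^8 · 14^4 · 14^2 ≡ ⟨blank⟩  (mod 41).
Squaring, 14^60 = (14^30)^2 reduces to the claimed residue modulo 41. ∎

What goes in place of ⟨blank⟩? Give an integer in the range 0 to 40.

Multiply the listed residues: 1 · 1 · 40 · 32 = 1 → 40 → 1280.
Reducing modulo 41: 1280 = 31·41 + 9, so 14^30 ≡ 9.

9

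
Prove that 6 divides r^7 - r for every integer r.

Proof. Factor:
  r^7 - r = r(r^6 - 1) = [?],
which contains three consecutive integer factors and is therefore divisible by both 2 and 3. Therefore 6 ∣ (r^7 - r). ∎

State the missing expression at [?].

(r - 1)r(r + 1)(r^4 + r^2 + 1)

r^6 - 1 = (r^2 - 1)(r^4 + r^2 + 1), and r^2 - 1 = (r-1)(r+1).
So r(r^6 - 1) = (r - 1)r(r + 1)(r^4 + r^2 + 1).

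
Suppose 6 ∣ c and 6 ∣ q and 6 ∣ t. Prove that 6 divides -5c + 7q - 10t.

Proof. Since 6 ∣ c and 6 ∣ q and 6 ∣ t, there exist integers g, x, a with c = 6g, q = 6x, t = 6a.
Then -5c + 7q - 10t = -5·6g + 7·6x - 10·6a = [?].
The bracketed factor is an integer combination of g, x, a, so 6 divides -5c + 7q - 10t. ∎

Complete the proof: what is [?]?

Each term has a factor of 6: -5·6g + 7·6x - 10·6a = 6·(-10a - 5g + 7x).
Since -10a - 5g + 7x is an integer, 6 ∣ (-5c + 7q - 10t).

6(-10a - 5g + 7x)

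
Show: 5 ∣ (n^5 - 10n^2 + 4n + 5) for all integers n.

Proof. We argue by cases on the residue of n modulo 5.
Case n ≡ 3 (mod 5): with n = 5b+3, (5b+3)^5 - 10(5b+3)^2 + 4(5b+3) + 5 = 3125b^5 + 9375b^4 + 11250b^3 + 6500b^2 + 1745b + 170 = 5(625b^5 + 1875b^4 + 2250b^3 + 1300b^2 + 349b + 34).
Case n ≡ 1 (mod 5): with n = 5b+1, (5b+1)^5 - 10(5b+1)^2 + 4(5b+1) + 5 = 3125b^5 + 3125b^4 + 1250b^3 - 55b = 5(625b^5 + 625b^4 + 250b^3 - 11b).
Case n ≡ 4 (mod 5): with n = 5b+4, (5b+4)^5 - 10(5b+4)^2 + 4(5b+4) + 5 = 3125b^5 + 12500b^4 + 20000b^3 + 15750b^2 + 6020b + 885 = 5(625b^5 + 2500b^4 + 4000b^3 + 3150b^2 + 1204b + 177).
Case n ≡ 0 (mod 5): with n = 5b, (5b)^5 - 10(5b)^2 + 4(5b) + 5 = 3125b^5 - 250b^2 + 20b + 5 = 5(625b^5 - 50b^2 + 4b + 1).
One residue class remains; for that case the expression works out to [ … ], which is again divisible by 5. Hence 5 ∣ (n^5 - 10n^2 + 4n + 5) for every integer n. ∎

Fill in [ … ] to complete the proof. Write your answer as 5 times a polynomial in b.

5(625b^5 + 1250b^4 + 1000b^3 + 350b^2 + 44b + 1)

The residues treated are {3, 1, 4, 0}, so the missing case is n ≡ 2 (mod 5); write n = 5b+2.
Then (5b+2)^5 - 10(5b+2)^2 + 4(5b+2) + 5 = 3125b^5 + 6250b^4 + 5000b^3 + 1750b^2 + 220b + 5 = 5(625b^5 + 1250b^4 + 1000b^3 + 350b^2 + 44b + 1).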